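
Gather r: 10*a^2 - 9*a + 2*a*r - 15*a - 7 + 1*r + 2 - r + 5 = 10*a^2 + 2*a*r - 24*a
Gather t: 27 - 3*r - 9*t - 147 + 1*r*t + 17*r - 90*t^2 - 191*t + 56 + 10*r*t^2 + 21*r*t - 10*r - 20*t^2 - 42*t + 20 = 4*r + t^2*(10*r - 110) + t*(22*r - 242) - 44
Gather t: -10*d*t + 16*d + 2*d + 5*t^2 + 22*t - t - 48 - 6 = 18*d + 5*t^2 + t*(21 - 10*d) - 54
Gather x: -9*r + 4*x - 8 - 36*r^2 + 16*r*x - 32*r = -36*r^2 - 41*r + x*(16*r + 4) - 8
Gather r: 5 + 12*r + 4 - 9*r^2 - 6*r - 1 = -9*r^2 + 6*r + 8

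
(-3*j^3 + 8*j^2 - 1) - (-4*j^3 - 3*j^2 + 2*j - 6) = j^3 + 11*j^2 - 2*j + 5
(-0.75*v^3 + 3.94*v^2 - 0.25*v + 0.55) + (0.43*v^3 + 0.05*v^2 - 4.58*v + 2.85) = -0.32*v^3 + 3.99*v^2 - 4.83*v + 3.4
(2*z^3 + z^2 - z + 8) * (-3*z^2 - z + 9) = -6*z^5 - 5*z^4 + 20*z^3 - 14*z^2 - 17*z + 72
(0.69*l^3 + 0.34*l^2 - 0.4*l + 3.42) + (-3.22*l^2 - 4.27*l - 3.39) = 0.69*l^3 - 2.88*l^2 - 4.67*l + 0.0299999999999998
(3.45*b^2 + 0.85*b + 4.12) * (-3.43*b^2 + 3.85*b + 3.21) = -11.8335*b^4 + 10.367*b^3 + 0.215400000000001*b^2 + 18.5905*b + 13.2252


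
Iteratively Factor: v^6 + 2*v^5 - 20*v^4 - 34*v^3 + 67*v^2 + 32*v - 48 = (v + 4)*(v^5 - 2*v^4 - 12*v^3 + 14*v^2 + 11*v - 12) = (v + 1)*(v + 4)*(v^4 - 3*v^3 - 9*v^2 + 23*v - 12) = (v - 1)*(v + 1)*(v + 4)*(v^3 - 2*v^2 - 11*v + 12) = (v - 4)*(v - 1)*(v + 1)*(v + 4)*(v^2 + 2*v - 3) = (v - 4)*(v - 1)^2*(v + 1)*(v + 4)*(v + 3)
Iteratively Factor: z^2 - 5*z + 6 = (z - 2)*(z - 3)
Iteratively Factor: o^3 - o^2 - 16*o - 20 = (o + 2)*(o^2 - 3*o - 10) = (o - 5)*(o + 2)*(o + 2)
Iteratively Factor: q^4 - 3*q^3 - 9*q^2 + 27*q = (q + 3)*(q^3 - 6*q^2 + 9*q) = (q - 3)*(q + 3)*(q^2 - 3*q) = (q - 3)^2*(q + 3)*(q)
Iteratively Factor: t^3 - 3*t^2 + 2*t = (t)*(t^2 - 3*t + 2) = t*(t - 2)*(t - 1)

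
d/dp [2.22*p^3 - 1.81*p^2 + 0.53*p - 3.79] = 6.66*p^2 - 3.62*p + 0.53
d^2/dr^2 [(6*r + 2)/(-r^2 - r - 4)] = 4*(-(2*r + 1)^2*(3*r + 1) + (9*r + 4)*(r^2 + r + 4))/(r^2 + r + 4)^3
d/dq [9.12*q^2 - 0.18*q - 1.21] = 18.24*q - 0.18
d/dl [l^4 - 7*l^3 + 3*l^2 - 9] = l*(4*l^2 - 21*l + 6)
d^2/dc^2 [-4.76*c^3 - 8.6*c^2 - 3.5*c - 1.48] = -28.56*c - 17.2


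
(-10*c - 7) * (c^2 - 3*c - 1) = -10*c^3 + 23*c^2 + 31*c + 7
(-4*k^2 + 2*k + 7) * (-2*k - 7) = 8*k^3 + 24*k^2 - 28*k - 49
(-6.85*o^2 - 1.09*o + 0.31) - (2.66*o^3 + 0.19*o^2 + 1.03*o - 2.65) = -2.66*o^3 - 7.04*o^2 - 2.12*o + 2.96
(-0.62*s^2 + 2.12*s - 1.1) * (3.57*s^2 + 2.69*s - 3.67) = -2.2134*s^4 + 5.9006*s^3 + 4.0512*s^2 - 10.7394*s + 4.037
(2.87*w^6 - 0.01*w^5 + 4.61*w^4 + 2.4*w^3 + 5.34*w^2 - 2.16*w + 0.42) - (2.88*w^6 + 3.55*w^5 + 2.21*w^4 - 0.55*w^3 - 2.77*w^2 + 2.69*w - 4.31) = -0.00999999999999979*w^6 - 3.56*w^5 + 2.4*w^4 + 2.95*w^3 + 8.11*w^2 - 4.85*w + 4.73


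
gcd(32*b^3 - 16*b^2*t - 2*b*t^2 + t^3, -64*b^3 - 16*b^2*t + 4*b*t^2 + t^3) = -16*b^2 + t^2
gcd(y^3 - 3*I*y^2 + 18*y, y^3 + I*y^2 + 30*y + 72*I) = y^2 - 3*I*y + 18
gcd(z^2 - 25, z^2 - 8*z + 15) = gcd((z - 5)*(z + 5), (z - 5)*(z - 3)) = z - 5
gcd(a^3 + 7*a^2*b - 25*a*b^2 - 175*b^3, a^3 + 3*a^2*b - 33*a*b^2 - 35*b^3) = a^2 + 2*a*b - 35*b^2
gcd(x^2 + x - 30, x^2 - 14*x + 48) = 1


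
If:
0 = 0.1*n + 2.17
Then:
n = -21.70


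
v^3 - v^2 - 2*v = v*(v - 2)*(v + 1)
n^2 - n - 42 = (n - 7)*(n + 6)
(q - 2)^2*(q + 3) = q^3 - q^2 - 8*q + 12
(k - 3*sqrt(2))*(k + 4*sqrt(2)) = k^2 + sqrt(2)*k - 24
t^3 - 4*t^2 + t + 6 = (t - 3)*(t - 2)*(t + 1)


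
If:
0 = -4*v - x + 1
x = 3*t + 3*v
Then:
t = 7*x/12 - 1/4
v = 1/4 - x/4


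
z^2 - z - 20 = (z - 5)*(z + 4)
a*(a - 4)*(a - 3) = a^3 - 7*a^2 + 12*a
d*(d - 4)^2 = d^3 - 8*d^2 + 16*d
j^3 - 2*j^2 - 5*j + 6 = (j - 3)*(j - 1)*(j + 2)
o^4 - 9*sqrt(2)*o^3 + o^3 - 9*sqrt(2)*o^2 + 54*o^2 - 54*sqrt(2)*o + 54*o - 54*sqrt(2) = (o + 1)*(o - 3*sqrt(2))^3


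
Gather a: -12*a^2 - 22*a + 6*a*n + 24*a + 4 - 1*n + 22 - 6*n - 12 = -12*a^2 + a*(6*n + 2) - 7*n + 14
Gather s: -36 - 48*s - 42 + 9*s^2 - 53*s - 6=9*s^2 - 101*s - 84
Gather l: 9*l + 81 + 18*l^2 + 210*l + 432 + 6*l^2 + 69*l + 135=24*l^2 + 288*l + 648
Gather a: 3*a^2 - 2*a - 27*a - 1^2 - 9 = 3*a^2 - 29*a - 10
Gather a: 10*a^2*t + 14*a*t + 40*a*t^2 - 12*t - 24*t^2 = 10*a^2*t + a*(40*t^2 + 14*t) - 24*t^2 - 12*t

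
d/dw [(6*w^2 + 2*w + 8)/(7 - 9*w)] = 2*(-27*w^2 + 42*w + 43)/(81*w^2 - 126*w + 49)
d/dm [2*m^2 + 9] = 4*m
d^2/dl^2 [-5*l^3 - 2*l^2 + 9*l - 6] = -30*l - 4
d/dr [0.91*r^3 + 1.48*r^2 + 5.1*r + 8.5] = 2.73*r^2 + 2.96*r + 5.1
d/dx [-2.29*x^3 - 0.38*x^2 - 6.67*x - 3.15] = -6.87*x^2 - 0.76*x - 6.67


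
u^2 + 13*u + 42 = (u + 6)*(u + 7)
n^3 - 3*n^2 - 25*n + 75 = (n - 5)*(n - 3)*(n + 5)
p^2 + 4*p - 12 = (p - 2)*(p + 6)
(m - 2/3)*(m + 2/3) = m^2 - 4/9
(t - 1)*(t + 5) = t^2 + 4*t - 5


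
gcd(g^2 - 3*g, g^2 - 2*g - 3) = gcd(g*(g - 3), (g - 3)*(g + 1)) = g - 3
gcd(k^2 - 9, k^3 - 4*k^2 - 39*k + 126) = k - 3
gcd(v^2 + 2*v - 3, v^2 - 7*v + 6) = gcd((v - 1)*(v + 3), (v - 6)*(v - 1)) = v - 1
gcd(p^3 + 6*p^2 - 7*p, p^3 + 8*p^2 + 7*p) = p^2 + 7*p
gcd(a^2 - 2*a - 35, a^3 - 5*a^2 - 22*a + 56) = a - 7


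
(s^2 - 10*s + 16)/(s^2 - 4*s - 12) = (-s^2 + 10*s - 16)/(-s^2 + 4*s + 12)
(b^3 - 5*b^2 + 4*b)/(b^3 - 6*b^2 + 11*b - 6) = b*(b - 4)/(b^2 - 5*b + 6)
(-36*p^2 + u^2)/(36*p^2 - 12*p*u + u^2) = (-6*p - u)/(6*p - u)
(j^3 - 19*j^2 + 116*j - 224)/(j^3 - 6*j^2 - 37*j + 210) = (j^2 - 12*j + 32)/(j^2 + j - 30)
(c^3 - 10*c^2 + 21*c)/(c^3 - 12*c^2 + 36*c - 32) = c*(c^2 - 10*c + 21)/(c^3 - 12*c^2 + 36*c - 32)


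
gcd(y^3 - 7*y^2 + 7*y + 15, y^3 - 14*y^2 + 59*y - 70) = y - 5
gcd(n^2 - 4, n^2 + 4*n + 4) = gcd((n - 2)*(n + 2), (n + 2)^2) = n + 2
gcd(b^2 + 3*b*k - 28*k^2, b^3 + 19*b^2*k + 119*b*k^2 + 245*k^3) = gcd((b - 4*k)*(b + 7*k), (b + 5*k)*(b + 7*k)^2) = b + 7*k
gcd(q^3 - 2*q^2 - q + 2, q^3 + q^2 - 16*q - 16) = q + 1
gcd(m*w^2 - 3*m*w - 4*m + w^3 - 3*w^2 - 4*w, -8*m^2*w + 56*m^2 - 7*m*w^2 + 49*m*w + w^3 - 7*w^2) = m + w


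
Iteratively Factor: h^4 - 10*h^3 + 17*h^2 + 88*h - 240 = (h - 4)*(h^3 - 6*h^2 - 7*h + 60) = (h - 5)*(h - 4)*(h^2 - h - 12) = (h - 5)*(h - 4)*(h + 3)*(h - 4)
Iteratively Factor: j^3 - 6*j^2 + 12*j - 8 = (j - 2)*(j^2 - 4*j + 4) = (j - 2)^2*(j - 2)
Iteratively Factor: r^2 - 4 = (r - 2)*(r + 2)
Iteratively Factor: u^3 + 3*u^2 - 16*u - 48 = (u + 3)*(u^2 - 16) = (u - 4)*(u + 3)*(u + 4)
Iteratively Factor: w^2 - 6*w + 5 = (w - 5)*(w - 1)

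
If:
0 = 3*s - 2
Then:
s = 2/3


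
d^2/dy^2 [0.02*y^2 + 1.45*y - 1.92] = 0.0400000000000000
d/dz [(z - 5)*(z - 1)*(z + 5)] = 3*z^2 - 2*z - 25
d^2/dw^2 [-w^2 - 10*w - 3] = -2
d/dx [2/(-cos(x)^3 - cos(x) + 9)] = 2*(3*sin(x)^2 - 4)*sin(x)/(cos(x)^3 + cos(x) - 9)^2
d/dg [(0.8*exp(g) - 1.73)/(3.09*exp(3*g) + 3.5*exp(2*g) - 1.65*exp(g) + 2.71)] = (-4.944*exp(3*g) + 13.2371*exp(2*g) + 12.11*exp(g) - 0.6865)*exp(g)/(9.5481*exp(6*g) + 21.63*exp(5*g) + 2.053*exp(4*g) + 5.1978*exp(3*g) + 21.6925*exp(2*g) - 8.943*exp(g) + 7.3441)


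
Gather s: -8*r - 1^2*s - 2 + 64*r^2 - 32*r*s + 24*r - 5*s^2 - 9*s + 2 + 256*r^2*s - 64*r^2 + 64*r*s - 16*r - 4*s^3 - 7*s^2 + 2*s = -4*s^3 - 12*s^2 + s*(256*r^2 + 32*r - 8)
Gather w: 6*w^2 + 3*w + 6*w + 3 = 6*w^2 + 9*w + 3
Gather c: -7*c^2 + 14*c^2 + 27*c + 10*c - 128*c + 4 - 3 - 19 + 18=7*c^2 - 91*c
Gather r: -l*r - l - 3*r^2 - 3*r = -l - 3*r^2 + r*(-l - 3)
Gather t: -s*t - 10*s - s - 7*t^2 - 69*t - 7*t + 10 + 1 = -11*s - 7*t^2 + t*(-s - 76) + 11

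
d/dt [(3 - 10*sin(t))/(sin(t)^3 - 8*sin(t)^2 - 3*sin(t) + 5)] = (20*sin(t)^3 - 89*sin(t)^2 + 48*sin(t) - 41)*cos(t)/(sin(t)^3 - 8*sin(t)^2 - 3*sin(t) + 5)^2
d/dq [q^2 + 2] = 2*q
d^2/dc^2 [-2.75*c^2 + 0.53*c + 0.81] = -5.50000000000000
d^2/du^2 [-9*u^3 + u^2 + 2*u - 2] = 2 - 54*u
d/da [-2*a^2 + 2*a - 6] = 2 - 4*a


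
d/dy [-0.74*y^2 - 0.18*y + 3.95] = -1.48*y - 0.18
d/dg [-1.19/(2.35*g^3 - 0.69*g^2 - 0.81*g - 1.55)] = (8.3895*g^2 - 1.6422*g - 0.9639)/(-2.35*g^3 + 0.69*g^2 + 0.81*g + 1.55)^2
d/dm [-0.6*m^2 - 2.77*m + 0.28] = -1.2*m - 2.77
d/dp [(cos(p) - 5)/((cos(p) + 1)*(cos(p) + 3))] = (cos(p)^2 - 10*cos(p) - 23)*sin(p)/((cos(p) + 1)^2*(cos(p) + 3)^2)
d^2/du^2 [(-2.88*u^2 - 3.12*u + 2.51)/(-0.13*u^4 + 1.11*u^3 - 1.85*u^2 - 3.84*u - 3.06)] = (0.292032*u^8 - 1.860768*u^7 - 2.34022000000001*u^6 + 21.18051*u^5 - 49.60485*u^4 + 196.61952*u^3 + 53.977254*u^2 - 264.112956*u - 64.992852)/(0.002197*u^12 - 0.056277*u^11 + 0.574314*u^10 - 2.774673*u^9 + 5.0034*u^8 + 5.688639*u^7 - 19.503973*u^6 - 38.212596*u^5 + 38.65077*u^4 + 155.871756*u^3 + 187.332588*u^2 + 107.868672*u + 28.652616)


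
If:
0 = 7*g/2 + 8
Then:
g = -16/7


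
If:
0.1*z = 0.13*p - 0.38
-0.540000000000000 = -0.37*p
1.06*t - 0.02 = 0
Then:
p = 1.46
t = 0.02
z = -1.90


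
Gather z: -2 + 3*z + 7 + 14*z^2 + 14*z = 14*z^2 + 17*z + 5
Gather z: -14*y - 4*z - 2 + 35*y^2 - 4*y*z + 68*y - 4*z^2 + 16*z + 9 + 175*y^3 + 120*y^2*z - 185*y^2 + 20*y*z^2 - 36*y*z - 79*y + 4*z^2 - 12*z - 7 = 175*y^3 - 150*y^2 + 20*y*z^2 - 25*y + z*(120*y^2 - 40*y)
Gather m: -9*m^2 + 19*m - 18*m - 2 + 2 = -9*m^2 + m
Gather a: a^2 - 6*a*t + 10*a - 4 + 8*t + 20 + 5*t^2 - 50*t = a^2 + a*(10 - 6*t) + 5*t^2 - 42*t + 16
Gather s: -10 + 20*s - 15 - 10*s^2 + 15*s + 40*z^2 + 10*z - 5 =-10*s^2 + 35*s + 40*z^2 + 10*z - 30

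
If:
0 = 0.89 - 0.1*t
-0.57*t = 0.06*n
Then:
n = -84.55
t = 8.90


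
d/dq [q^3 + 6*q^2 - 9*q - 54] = 3*q^2 + 12*q - 9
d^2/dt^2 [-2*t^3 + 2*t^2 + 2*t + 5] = 4 - 12*t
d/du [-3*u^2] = -6*u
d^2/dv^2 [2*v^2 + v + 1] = 4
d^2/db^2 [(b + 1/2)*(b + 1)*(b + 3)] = 6*b + 9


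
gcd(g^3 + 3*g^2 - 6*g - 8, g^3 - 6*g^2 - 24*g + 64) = g^2 + 2*g - 8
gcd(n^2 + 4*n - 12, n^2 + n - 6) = n - 2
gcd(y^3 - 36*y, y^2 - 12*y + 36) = y - 6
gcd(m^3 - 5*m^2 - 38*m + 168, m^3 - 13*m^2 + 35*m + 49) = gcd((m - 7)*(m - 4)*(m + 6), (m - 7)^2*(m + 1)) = m - 7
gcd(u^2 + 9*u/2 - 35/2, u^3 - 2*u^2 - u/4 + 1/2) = 1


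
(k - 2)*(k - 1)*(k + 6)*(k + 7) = k^4 + 10*k^3 + 5*k^2 - 100*k + 84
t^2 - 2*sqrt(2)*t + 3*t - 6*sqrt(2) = (t + 3)*(t - 2*sqrt(2))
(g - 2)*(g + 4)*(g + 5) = g^3 + 7*g^2 + 2*g - 40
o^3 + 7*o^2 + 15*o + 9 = (o + 1)*(o + 3)^2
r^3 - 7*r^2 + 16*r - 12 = (r - 3)*(r - 2)^2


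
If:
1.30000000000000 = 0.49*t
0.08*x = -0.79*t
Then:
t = 2.65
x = -26.20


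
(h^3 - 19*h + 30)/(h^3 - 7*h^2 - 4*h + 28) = (h^2 + 2*h - 15)/(h^2 - 5*h - 14)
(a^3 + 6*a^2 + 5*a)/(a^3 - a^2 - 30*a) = (a + 1)/(a - 6)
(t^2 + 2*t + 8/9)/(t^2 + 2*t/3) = (t + 4/3)/t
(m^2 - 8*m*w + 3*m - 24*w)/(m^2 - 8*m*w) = (m + 3)/m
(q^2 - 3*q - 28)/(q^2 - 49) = (q + 4)/(q + 7)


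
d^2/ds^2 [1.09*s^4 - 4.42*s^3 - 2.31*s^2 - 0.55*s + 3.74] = 13.08*s^2 - 26.52*s - 4.62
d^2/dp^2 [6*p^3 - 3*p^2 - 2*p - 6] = 36*p - 6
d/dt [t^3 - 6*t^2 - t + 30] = 3*t^2 - 12*t - 1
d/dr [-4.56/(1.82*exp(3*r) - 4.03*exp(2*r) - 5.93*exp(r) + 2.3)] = (24.8976*exp(2*r) - 36.7536*exp(r) - 27.0408)*exp(r)/(1.82*exp(3*r) - 4.03*exp(2*r) - 5.93*exp(r) + 2.3)^2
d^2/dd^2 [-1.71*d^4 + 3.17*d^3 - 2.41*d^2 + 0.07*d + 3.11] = -20.52*d^2 + 19.02*d - 4.82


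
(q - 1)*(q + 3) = q^2 + 2*q - 3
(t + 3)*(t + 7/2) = t^2 + 13*t/2 + 21/2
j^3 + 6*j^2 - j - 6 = (j - 1)*(j + 1)*(j + 6)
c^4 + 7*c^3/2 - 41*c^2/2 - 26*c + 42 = (c - 7/2)*(c - 1)*(c + 2)*(c + 6)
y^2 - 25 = (y - 5)*(y + 5)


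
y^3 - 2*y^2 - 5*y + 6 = (y - 3)*(y - 1)*(y + 2)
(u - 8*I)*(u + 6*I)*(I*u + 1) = I*u^3 + 3*u^2 + 46*I*u + 48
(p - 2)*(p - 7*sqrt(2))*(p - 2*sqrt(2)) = p^3 - 9*sqrt(2)*p^2 - 2*p^2 + 18*sqrt(2)*p + 28*p - 56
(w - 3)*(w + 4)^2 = w^3 + 5*w^2 - 8*w - 48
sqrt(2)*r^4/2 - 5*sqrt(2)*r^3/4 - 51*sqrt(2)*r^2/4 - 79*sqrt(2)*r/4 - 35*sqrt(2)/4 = (r - 7)*(r + 1)*(r + 5/2)*(sqrt(2)*r/2 + sqrt(2)/2)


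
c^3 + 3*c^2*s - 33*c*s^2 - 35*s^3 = (c - 5*s)*(c + s)*(c + 7*s)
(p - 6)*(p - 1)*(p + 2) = p^3 - 5*p^2 - 8*p + 12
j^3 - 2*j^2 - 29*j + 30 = (j - 6)*(j - 1)*(j + 5)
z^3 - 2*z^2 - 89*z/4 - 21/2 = (z - 6)*(z + 1/2)*(z + 7/2)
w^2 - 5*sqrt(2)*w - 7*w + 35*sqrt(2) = (w - 7)*(w - 5*sqrt(2))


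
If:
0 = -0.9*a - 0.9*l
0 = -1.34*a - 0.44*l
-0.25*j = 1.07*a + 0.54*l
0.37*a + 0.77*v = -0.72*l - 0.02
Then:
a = 0.00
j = 0.00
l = 0.00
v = -0.03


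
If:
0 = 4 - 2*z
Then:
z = 2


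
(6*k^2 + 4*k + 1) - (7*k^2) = -k^2 + 4*k + 1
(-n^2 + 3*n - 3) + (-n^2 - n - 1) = -2*n^2 + 2*n - 4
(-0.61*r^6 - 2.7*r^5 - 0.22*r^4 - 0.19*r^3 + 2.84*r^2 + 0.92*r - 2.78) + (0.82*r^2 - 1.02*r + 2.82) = -0.61*r^6 - 2.7*r^5 - 0.22*r^4 - 0.19*r^3 + 3.66*r^2 - 0.1*r + 0.04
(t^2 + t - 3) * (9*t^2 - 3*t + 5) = 9*t^4 + 6*t^3 - 25*t^2 + 14*t - 15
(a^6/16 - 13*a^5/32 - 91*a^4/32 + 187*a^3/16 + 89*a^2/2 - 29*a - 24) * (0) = 0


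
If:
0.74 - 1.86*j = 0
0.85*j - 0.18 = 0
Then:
No Solution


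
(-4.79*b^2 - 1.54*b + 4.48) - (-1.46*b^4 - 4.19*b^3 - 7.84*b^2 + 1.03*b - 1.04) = 1.46*b^4 + 4.19*b^3 + 3.05*b^2 - 2.57*b + 5.52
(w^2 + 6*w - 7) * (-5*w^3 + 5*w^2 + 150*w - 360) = -5*w^5 - 25*w^4 + 215*w^3 + 505*w^2 - 3210*w + 2520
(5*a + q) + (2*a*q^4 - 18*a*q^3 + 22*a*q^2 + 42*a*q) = 2*a*q^4 - 18*a*q^3 + 22*a*q^2 + 42*a*q + 5*a + q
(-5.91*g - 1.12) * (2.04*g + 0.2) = -12.0564*g^2 - 3.4668*g - 0.224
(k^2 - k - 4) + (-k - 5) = k^2 - 2*k - 9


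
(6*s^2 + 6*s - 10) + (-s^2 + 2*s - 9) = 5*s^2 + 8*s - 19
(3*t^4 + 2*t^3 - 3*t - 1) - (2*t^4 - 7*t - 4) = t^4 + 2*t^3 + 4*t + 3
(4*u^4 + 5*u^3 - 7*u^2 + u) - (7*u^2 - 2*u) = 4*u^4 + 5*u^3 - 14*u^2 + 3*u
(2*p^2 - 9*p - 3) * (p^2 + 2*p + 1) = 2*p^4 - 5*p^3 - 19*p^2 - 15*p - 3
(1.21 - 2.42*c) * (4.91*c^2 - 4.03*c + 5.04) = -11.8822*c^3 + 15.6937*c^2 - 17.0731*c + 6.0984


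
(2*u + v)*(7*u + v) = 14*u^2 + 9*u*v + v^2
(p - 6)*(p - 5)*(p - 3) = p^3 - 14*p^2 + 63*p - 90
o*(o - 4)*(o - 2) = o^3 - 6*o^2 + 8*o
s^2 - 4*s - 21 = (s - 7)*(s + 3)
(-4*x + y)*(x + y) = -4*x^2 - 3*x*y + y^2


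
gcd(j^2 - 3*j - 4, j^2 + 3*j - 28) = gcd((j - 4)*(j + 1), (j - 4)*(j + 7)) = j - 4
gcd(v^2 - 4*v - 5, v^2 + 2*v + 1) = v + 1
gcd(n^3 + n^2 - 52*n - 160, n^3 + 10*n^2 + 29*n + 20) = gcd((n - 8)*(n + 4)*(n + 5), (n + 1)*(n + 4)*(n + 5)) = n^2 + 9*n + 20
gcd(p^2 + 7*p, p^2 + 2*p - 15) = 1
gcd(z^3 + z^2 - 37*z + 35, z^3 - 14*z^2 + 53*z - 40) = z^2 - 6*z + 5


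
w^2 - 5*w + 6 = (w - 3)*(w - 2)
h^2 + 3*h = h*(h + 3)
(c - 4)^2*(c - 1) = c^3 - 9*c^2 + 24*c - 16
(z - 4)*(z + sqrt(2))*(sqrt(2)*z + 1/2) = sqrt(2)*z^3 - 4*sqrt(2)*z^2 + 5*z^2/2 - 10*z + sqrt(2)*z/2 - 2*sqrt(2)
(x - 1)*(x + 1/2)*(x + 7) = x^3 + 13*x^2/2 - 4*x - 7/2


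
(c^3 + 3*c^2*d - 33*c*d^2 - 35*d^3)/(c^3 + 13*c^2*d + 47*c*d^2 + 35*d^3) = (c - 5*d)/(c + 5*d)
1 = 1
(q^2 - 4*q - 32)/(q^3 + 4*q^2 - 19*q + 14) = (q^2 - 4*q - 32)/(q^3 + 4*q^2 - 19*q + 14)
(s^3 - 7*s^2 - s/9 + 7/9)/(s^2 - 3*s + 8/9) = (3*s^2 - 20*s - 7)/(3*s - 8)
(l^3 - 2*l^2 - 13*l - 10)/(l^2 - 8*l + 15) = (l^2 + 3*l + 2)/(l - 3)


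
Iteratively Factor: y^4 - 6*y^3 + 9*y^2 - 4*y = (y - 1)*(y^3 - 5*y^2 + 4*y) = (y - 1)^2*(y^2 - 4*y) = (y - 4)*(y - 1)^2*(y)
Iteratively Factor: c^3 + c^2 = (c + 1)*(c^2) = c*(c + 1)*(c)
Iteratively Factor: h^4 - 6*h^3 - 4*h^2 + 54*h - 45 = (h + 3)*(h^3 - 9*h^2 + 23*h - 15) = (h - 1)*(h + 3)*(h^2 - 8*h + 15) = (h - 3)*(h - 1)*(h + 3)*(h - 5)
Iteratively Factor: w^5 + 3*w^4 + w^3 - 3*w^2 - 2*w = (w)*(w^4 + 3*w^3 + w^2 - 3*w - 2) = w*(w + 1)*(w^3 + 2*w^2 - w - 2) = w*(w + 1)^2*(w^2 + w - 2) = w*(w + 1)^2*(w + 2)*(w - 1)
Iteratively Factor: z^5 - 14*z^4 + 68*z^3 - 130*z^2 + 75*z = (z)*(z^4 - 14*z^3 + 68*z^2 - 130*z + 75) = z*(z - 5)*(z^3 - 9*z^2 + 23*z - 15) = z*(z - 5)*(z - 1)*(z^2 - 8*z + 15) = z*(z - 5)*(z - 3)*(z - 1)*(z - 5)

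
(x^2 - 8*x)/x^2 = (x - 8)/x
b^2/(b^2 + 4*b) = b/(b + 4)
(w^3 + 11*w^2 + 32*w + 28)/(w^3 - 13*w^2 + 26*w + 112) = (w^2 + 9*w + 14)/(w^2 - 15*w + 56)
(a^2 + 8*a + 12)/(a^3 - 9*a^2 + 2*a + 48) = (a + 6)/(a^2 - 11*a + 24)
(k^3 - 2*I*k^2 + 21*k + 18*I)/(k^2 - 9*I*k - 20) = (-k^3 + 2*I*k^2 - 21*k - 18*I)/(-k^2 + 9*I*k + 20)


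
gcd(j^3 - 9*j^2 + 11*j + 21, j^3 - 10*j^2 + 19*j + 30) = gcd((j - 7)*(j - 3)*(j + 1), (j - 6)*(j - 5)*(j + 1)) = j + 1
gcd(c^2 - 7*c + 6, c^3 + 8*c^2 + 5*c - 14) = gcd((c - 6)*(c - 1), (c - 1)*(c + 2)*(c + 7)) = c - 1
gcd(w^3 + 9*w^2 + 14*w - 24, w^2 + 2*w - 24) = w + 6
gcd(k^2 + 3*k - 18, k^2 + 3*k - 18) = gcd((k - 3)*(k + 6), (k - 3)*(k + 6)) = k^2 + 3*k - 18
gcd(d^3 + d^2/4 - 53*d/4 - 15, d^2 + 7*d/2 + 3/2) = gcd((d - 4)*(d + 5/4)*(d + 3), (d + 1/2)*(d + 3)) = d + 3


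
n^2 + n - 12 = (n - 3)*(n + 4)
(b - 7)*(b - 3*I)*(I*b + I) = I*b^3 + 3*b^2 - 6*I*b^2 - 18*b - 7*I*b - 21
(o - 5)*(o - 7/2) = o^2 - 17*o/2 + 35/2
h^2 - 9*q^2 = (h - 3*q)*(h + 3*q)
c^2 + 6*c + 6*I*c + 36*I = (c + 6)*(c + 6*I)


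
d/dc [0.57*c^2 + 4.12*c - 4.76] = 1.14*c + 4.12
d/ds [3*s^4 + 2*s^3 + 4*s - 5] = 12*s^3 + 6*s^2 + 4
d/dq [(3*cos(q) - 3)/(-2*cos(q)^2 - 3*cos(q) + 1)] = 6*(sin(q)^2 + 2*cos(q))*sin(q)/(3*cos(q) + cos(2*q))^2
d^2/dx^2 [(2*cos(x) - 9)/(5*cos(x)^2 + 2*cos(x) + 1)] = 20*(-45*(1 - cos(2*x))^2*cos(x) + 92*(1 - cos(2*x))^2 - 109*cos(x) + 70*cos(2*x) + 3*cos(3*x) + 10*cos(5*x) - 294)/(4*cos(x) + 5*cos(2*x) + 7)^3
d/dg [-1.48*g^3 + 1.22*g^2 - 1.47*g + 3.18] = -4.44*g^2 + 2.44*g - 1.47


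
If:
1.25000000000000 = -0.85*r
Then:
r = -1.47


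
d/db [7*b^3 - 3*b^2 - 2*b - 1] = 21*b^2 - 6*b - 2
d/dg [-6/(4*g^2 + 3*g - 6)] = 6*(8*g + 3)/(4*g^2 + 3*g - 6)^2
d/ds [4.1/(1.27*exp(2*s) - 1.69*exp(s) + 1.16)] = (6.929 - 10.414*exp(s))*exp(s)/(1.27*exp(2*s) - 1.69*exp(s) + 1.16)^2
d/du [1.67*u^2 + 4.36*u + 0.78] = 3.34*u + 4.36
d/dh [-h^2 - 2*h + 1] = -2*h - 2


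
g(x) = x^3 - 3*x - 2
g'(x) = 3*x^2 - 3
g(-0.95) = -0.01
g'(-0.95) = -0.29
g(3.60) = 33.86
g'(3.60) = 35.88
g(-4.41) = -74.54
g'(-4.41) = 55.34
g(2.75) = 10.55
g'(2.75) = 19.69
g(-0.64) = -0.34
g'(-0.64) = -1.77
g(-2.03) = -4.28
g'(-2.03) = 9.36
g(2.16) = 1.60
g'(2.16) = 11.00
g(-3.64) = -39.31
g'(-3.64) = 36.75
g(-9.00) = -704.00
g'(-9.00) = 240.00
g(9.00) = 700.00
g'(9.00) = 240.00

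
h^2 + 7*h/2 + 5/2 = (h + 1)*(h + 5/2)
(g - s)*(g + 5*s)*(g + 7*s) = g^3 + 11*g^2*s + 23*g*s^2 - 35*s^3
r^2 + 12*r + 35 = (r + 5)*(r + 7)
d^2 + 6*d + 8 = (d + 2)*(d + 4)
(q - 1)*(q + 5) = q^2 + 4*q - 5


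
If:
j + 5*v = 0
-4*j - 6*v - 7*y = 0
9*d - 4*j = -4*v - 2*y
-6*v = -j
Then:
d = 0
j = 0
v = 0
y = 0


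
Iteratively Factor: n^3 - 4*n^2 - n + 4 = (n - 1)*(n^2 - 3*n - 4) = (n - 1)*(n + 1)*(n - 4)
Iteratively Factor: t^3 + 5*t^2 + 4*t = (t + 1)*(t^2 + 4*t) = t*(t + 1)*(t + 4)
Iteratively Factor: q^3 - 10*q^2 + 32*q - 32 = (q - 2)*(q^2 - 8*q + 16) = (q - 4)*(q - 2)*(q - 4)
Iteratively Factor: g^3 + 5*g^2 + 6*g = (g + 3)*(g^2 + 2*g) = g*(g + 3)*(g + 2)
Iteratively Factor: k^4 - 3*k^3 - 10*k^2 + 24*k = (k - 2)*(k^3 - k^2 - 12*k) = k*(k - 2)*(k^2 - k - 12) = k*(k - 4)*(k - 2)*(k + 3)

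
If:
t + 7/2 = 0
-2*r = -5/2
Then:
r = 5/4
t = -7/2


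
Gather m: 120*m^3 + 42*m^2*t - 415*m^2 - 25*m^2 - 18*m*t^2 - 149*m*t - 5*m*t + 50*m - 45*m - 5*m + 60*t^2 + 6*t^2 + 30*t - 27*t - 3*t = 120*m^3 + m^2*(42*t - 440) + m*(-18*t^2 - 154*t) + 66*t^2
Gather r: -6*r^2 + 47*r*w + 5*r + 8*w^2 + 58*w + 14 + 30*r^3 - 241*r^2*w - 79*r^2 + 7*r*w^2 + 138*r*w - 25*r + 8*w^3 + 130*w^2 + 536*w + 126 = 30*r^3 + r^2*(-241*w - 85) + r*(7*w^2 + 185*w - 20) + 8*w^3 + 138*w^2 + 594*w + 140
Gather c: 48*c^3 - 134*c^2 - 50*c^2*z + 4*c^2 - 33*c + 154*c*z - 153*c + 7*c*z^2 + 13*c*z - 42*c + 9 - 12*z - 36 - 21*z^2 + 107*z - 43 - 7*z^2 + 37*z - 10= 48*c^3 + c^2*(-50*z - 130) + c*(7*z^2 + 167*z - 228) - 28*z^2 + 132*z - 80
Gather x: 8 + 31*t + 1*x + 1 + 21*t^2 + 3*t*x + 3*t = 21*t^2 + 34*t + x*(3*t + 1) + 9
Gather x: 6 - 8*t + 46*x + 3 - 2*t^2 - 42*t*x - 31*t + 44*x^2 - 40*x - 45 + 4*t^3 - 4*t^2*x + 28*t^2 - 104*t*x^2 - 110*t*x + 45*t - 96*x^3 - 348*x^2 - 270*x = 4*t^3 + 26*t^2 + 6*t - 96*x^3 + x^2*(-104*t - 304) + x*(-4*t^2 - 152*t - 264) - 36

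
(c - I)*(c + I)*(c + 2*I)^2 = c^4 + 4*I*c^3 - 3*c^2 + 4*I*c - 4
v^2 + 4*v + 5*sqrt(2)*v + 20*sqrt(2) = (v + 4)*(v + 5*sqrt(2))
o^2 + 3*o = o*(o + 3)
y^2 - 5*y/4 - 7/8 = (y - 7/4)*(y + 1/2)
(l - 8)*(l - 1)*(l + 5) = l^3 - 4*l^2 - 37*l + 40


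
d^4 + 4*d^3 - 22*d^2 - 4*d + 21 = (d - 3)*(d - 1)*(d + 1)*(d + 7)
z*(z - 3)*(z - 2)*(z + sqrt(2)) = z^4 - 5*z^3 + sqrt(2)*z^3 - 5*sqrt(2)*z^2 + 6*z^2 + 6*sqrt(2)*z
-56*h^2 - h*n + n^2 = (-8*h + n)*(7*h + n)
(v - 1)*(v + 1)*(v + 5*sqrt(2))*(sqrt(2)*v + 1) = sqrt(2)*v^4 + 11*v^3 + 4*sqrt(2)*v^2 - 11*v - 5*sqrt(2)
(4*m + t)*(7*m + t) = 28*m^2 + 11*m*t + t^2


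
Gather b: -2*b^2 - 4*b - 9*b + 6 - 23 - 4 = -2*b^2 - 13*b - 21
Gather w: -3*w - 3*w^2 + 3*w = -3*w^2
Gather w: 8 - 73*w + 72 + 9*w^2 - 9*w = 9*w^2 - 82*w + 80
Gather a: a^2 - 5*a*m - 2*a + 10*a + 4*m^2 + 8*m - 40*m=a^2 + a*(8 - 5*m) + 4*m^2 - 32*m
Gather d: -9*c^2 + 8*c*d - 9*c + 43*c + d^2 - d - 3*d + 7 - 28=-9*c^2 + 34*c + d^2 + d*(8*c - 4) - 21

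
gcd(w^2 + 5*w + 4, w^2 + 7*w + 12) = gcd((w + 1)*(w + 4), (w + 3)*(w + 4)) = w + 4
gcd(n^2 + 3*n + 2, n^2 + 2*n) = n + 2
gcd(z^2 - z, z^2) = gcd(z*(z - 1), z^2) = z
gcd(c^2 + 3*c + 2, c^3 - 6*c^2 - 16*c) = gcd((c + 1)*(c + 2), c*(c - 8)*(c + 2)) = c + 2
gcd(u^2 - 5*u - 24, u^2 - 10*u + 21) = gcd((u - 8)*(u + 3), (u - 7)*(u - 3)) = 1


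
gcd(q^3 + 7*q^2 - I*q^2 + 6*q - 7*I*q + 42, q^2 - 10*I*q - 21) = q - 3*I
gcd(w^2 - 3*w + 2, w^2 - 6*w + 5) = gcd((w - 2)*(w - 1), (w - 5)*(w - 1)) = w - 1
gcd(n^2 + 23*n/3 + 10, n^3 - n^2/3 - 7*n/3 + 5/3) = n + 5/3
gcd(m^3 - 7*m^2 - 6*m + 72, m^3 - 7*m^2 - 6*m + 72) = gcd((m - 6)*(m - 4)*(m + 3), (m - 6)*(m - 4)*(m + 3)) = m^3 - 7*m^2 - 6*m + 72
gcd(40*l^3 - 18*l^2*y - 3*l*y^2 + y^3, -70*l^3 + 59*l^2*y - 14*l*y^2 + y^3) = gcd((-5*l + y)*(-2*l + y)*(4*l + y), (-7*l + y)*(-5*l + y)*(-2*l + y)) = 10*l^2 - 7*l*y + y^2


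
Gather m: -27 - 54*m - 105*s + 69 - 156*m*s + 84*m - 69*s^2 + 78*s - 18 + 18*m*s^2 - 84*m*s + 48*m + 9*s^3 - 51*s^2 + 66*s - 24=m*(18*s^2 - 240*s + 78) + 9*s^3 - 120*s^2 + 39*s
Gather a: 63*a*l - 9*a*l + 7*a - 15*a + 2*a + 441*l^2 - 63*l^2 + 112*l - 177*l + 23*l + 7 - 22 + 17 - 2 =a*(54*l - 6) + 378*l^2 - 42*l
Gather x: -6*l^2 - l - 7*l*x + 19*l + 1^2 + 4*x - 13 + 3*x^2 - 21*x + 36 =-6*l^2 + 18*l + 3*x^2 + x*(-7*l - 17) + 24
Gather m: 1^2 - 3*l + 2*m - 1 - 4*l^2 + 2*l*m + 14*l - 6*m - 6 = -4*l^2 + 11*l + m*(2*l - 4) - 6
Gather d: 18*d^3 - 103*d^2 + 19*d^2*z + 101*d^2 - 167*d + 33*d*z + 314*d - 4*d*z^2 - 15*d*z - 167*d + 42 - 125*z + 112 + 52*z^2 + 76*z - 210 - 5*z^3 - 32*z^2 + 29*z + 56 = 18*d^3 + d^2*(19*z - 2) + d*(-4*z^2 + 18*z - 20) - 5*z^3 + 20*z^2 - 20*z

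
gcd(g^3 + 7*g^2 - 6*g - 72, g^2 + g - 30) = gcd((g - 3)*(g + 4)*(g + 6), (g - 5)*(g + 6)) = g + 6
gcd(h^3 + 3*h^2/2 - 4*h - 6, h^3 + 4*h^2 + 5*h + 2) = h + 2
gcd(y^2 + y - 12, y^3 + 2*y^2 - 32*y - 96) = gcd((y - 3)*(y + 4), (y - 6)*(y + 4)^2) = y + 4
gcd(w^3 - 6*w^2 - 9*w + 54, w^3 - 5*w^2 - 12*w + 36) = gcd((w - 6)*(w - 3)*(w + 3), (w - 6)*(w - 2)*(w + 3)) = w^2 - 3*w - 18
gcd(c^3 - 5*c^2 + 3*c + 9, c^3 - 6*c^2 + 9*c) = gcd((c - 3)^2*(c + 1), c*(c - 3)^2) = c^2 - 6*c + 9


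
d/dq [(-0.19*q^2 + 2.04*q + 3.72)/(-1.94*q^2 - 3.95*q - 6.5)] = (4.7081*q^2 + 16.9036*q + 1.434)/(3.7636*q^4 + 15.326*q^3 + 40.8225*q^2 + 51.35*q + 42.25)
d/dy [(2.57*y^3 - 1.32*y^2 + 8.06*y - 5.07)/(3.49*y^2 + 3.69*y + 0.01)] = (8.9693*y^4 + 18.9666*y^3 - 32.9231*y^2 + 35.3622*y + 18.7889)/(12.1801*y^4 + 25.7562*y^3 + 13.6859*y^2 + 0.0738*y + 0.0001)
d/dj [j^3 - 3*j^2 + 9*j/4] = 3*j^2 - 6*j + 9/4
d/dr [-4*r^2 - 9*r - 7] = -8*r - 9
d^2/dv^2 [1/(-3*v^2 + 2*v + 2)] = 2*(-9*v^2 + 6*v + 4*(3*v - 1)^2 + 6)/(-3*v^2 + 2*v + 2)^3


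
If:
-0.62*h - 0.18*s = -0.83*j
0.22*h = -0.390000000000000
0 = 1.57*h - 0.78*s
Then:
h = -1.77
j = -2.10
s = -3.57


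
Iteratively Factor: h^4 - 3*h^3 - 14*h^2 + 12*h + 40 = (h + 2)*(h^3 - 5*h^2 - 4*h + 20) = (h - 2)*(h + 2)*(h^2 - 3*h - 10) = (h - 5)*(h - 2)*(h + 2)*(h + 2)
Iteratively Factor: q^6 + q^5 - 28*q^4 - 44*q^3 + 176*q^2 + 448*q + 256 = (q + 2)*(q^5 - q^4 - 26*q^3 + 8*q^2 + 160*q + 128) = (q - 4)*(q + 2)*(q^4 + 3*q^3 - 14*q^2 - 48*q - 32) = (q - 4)*(q + 1)*(q + 2)*(q^3 + 2*q^2 - 16*q - 32) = (q - 4)*(q + 1)*(q + 2)*(q + 4)*(q^2 - 2*q - 8) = (q - 4)^2*(q + 1)*(q + 2)*(q + 4)*(q + 2)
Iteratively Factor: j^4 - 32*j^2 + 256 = (j + 4)*(j^3 - 4*j^2 - 16*j + 64) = (j - 4)*(j + 4)*(j^2 - 16) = (j - 4)*(j + 4)^2*(j - 4)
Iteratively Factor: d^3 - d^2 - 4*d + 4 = (d + 2)*(d^2 - 3*d + 2) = (d - 1)*(d + 2)*(d - 2)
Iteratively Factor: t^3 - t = (t - 1)*(t^2 + t) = t*(t - 1)*(t + 1)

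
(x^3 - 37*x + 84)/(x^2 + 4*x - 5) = (x^3 - 37*x + 84)/(x^2 + 4*x - 5)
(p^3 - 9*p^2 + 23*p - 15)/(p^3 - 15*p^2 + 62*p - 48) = (p^2 - 8*p + 15)/(p^2 - 14*p + 48)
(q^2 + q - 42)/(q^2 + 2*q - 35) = (q - 6)/(q - 5)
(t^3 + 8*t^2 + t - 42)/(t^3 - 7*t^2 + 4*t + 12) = (t^2 + 10*t + 21)/(t^2 - 5*t - 6)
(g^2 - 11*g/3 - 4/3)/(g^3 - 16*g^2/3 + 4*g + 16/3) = (3*g + 1)/(3*g^2 - 4*g - 4)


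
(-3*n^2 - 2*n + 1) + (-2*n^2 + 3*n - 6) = -5*n^2 + n - 5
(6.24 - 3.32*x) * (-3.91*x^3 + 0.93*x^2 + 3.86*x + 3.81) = 12.9812*x^4 - 27.486*x^3 - 7.012*x^2 + 11.4372*x + 23.7744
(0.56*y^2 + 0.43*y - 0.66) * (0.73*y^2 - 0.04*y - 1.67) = 0.4088*y^4 + 0.2915*y^3 - 1.4342*y^2 - 0.6917*y + 1.1022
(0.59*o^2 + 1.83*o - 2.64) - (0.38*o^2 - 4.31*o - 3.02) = 0.21*o^2 + 6.14*o + 0.38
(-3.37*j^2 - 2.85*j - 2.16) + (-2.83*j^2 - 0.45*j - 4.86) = -6.2*j^2 - 3.3*j - 7.02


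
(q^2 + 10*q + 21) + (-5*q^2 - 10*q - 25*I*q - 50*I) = -4*q^2 - 25*I*q + 21 - 50*I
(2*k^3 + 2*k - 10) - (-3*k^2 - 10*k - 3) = 2*k^3 + 3*k^2 + 12*k - 7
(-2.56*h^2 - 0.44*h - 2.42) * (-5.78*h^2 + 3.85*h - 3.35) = 14.7968*h^4 - 7.3128*h^3 + 20.8696*h^2 - 7.843*h + 8.107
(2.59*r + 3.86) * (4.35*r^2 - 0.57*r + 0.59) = 11.2665*r^3 + 15.3147*r^2 - 0.6721*r + 2.2774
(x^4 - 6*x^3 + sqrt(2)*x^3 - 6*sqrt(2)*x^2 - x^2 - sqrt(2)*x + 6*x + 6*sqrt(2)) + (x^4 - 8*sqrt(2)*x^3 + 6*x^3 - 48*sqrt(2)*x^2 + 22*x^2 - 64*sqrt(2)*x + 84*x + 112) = 2*x^4 - 7*sqrt(2)*x^3 - 54*sqrt(2)*x^2 + 21*x^2 - 65*sqrt(2)*x + 90*x + 6*sqrt(2) + 112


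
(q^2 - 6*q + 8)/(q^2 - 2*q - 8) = (q - 2)/(q + 2)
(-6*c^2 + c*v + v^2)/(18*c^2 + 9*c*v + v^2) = (-2*c + v)/(6*c + v)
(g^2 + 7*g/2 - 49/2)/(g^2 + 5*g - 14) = (g - 7/2)/(g - 2)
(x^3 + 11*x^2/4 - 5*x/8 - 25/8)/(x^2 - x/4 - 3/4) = (8*x^2 + 30*x + 25)/(2*(4*x + 3))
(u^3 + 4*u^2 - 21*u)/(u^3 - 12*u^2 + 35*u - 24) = u*(u + 7)/(u^2 - 9*u + 8)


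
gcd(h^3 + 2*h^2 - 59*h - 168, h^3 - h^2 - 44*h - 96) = h^2 - 5*h - 24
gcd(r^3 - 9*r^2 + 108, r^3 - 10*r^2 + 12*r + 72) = r^2 - 12*r + 36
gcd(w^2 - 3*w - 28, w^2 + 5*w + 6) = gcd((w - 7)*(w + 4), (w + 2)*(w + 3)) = 1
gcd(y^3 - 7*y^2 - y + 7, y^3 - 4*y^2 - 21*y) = y - 7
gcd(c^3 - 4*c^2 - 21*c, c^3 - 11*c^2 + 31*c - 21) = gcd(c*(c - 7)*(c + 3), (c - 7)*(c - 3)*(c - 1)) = c - 7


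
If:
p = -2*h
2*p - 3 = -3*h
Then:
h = -3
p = 6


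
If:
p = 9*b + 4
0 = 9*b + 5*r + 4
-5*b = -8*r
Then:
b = -32/97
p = 100/97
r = -20/97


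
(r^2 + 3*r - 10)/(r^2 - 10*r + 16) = (r + 5)/(r - 8)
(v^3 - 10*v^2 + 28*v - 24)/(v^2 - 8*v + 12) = v - 2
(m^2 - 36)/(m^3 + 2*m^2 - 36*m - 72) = 1/(m + 2)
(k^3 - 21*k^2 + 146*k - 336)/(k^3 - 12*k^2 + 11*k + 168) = (k - 6)/(k + 3)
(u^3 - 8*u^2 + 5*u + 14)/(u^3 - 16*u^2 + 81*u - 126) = (u^2 - u - 2)/(u^2 - 9*u + 18)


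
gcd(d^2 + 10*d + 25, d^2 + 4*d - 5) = d + 5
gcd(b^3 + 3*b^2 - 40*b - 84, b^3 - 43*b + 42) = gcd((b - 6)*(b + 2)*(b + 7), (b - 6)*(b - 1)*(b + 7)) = b^2 + b - 42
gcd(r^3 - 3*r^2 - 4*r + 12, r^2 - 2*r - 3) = r - 3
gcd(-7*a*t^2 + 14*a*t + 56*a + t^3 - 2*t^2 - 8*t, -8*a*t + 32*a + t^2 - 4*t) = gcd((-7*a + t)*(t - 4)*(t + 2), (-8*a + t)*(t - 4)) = t - 4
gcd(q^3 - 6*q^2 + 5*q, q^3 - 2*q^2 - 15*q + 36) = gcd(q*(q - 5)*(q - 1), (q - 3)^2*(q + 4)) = 1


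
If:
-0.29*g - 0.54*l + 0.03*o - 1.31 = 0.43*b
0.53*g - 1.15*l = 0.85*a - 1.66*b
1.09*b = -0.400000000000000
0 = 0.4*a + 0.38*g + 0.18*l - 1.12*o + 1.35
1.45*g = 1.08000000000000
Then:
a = 3.01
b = -0.37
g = 0.74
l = -2.41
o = 2.15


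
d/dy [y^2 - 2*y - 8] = 2*y - 2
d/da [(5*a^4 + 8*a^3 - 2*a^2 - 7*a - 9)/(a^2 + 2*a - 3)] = (10*a^5 + 38*a^4 - 28*a^3 - 69*a^2 + 30*a + 39)/(a^4 + 4*a^3 - 2*a^2 - 12*a + 9)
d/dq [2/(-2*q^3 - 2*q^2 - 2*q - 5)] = 4*(3*q^2 + 2*q + 1)/(2*q^3 + 2*q^2 + 2*q + 5)^2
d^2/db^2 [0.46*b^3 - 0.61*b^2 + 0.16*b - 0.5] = 2.76*b - 1.22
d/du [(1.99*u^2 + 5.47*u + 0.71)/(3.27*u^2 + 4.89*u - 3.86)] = (-8.1558*u^2 - 20.0062*u - 24.5861)/(10.6929*u^4 + 31.9806*u^3 - 1.3323*u^2 - 37.7508*u + 14.8996)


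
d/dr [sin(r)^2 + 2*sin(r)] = 2*(sin(r) + 1)*cos(r)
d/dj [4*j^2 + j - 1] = 8*j + 1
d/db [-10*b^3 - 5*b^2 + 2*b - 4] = -30*b^2 - 10*b + 2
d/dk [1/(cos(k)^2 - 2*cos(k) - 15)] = 2*(cos(k) - 1)*sin(k)/(sin(k)^2 + 2*cos(k) + 14)^2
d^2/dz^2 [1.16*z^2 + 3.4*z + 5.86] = 2.32000000000000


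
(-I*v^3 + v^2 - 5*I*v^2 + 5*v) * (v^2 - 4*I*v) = -I*v^5 - 3*v^4 - 5*I*v^4 - 15*v^3 - 4*I*v^3 - 20*I*v^2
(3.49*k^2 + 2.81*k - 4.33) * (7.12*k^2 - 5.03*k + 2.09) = 24.8488*k^4 + 2.4525*k^3 - 37.6698*k^2 + 27.6528*k - 9.0497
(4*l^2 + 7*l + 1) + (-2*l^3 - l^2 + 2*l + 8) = -2*l^3 + 3*l^2 + 9*l + 9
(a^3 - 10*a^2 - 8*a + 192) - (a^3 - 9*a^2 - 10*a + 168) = -a^2 + 2*a + 24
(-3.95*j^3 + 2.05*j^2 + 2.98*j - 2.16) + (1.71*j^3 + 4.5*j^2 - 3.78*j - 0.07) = -2.24*j^3 + 6.55*j^2 - 0.8*j - 2.23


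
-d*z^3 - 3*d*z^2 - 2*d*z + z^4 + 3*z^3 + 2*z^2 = z*(-d + z)*(z + 1)*(z + 2)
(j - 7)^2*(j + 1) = j^3 - 13*j^2 + 35*j + 49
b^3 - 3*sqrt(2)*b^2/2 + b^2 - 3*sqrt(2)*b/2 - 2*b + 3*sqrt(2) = (b - 1)*(b + 2)*(b - 3*sqrt(2)/2)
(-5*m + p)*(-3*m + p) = 15*m^2 - 8*m*p + p^2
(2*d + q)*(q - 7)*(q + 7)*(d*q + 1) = 2*d^2*q^3 - 98*d^2*q + d*q^4 - 47*d*q^2 - 98*d + q^3 - 49*q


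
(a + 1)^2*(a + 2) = a^3 + 4*a^2 + 5*a + 2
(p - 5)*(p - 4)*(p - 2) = p^3 - 11*p^2 + 38*p - 40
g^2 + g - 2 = (g - 1)*(g + 2)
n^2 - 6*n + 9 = (n - 3)^2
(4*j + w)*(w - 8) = 4*j*w - 32*j + w^2 - 8*w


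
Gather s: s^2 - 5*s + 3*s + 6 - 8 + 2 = s^2 - 2*s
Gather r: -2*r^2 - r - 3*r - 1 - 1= -2*r^2 - 4*r - 2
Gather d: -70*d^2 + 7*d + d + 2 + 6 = -70*d^2 + 8*d + 8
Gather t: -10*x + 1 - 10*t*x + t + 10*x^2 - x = t*(1 - 10*x) + 10*x^2 - 11*x + 1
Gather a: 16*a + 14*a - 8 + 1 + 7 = 30*a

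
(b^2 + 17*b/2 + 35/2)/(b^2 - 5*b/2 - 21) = (b + 5)/(b - 6)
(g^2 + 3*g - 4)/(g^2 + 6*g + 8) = (g - 1)/(g + 2)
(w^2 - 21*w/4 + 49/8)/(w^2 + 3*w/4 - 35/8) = (2*w - 7)/(2*w + 5)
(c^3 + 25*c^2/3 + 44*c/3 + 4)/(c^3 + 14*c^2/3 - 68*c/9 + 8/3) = 3*(3*c^2 + 7*c + 2)/(9*c^2 - 12*c + 4)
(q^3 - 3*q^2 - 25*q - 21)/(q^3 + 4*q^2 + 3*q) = (q - 7)/q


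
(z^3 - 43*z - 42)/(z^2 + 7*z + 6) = z - 7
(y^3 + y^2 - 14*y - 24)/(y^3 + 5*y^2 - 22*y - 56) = (y + 3)/(y + 7)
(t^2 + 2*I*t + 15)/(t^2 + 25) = (t - 3*I)/(t - 5*I)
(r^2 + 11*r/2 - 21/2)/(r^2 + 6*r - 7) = (r - 3/2)/(r - 1)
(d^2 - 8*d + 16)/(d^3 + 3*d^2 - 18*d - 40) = (d - 4)/(d^2 + 7*d + 10)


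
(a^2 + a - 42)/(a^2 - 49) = (a - 6)/(a - 7)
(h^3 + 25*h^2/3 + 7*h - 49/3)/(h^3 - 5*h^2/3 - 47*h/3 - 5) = (-3*h^3 - 25*h^2 - 21*h + 49)/(-3*h^3 + 5*h^2 + 47*h + 15)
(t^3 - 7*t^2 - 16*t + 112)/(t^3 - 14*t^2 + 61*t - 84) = (t + 4)/(t - 3)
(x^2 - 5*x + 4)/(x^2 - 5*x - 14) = (-x^2 + 5*x - 4)/(-x^2 + 5*x + 14)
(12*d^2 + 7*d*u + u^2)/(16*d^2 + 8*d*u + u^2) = (3*d + u)/(4*d + u)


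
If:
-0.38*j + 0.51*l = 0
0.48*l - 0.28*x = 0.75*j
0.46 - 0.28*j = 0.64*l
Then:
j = 0.61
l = 0.45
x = -0.85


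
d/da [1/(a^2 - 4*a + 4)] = 2*(2 - a)/(a^2 - 4*a + 4)^2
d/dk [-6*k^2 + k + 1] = 1 - 12*k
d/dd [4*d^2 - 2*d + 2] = 8*d - 2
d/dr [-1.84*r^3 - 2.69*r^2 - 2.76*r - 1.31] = -5.52*r^2 - 5.38*r - 2.76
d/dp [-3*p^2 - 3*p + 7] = -6*p - 3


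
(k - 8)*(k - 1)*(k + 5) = k^3 - 4*k^2 - 37*k + 40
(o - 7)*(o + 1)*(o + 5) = o^3 - o^2 - 37*o - 35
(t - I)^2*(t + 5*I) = t^3 + 3*I*t^2 + 9*t - 5*I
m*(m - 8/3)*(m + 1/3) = m^3 - 7*m^2/3 - 8*m/9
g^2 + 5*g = g*(g + 5)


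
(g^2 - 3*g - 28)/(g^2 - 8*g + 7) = (g + 4)/(g - 1)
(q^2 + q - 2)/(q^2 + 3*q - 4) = (q + 2)/(q + 4)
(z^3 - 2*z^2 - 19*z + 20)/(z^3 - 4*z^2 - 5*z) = (z^2 + 3*z - 4)/(z*(z + 1))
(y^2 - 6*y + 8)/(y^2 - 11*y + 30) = (y^2 - 6*y + 8)/(y^2 - 11*y + 30)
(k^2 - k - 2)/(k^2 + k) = (k - 2)/k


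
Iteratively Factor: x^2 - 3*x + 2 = (x - 1)*(x - 2)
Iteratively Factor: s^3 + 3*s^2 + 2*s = (s + 2)*(s^2 + s) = (s + 1)*(s + 2)*(s)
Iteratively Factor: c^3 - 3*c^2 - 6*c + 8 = (c - 1)*(c^2 - 2*c - 8) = (c - 1)*(c + 2)*(c - 4)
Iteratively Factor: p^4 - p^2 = (p + 1)*(p^3 - p^2) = p*(p + 1)*(p^2 - p) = p*(p - 1)*(p + 1)*(p)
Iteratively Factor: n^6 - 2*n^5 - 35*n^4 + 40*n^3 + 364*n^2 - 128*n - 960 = (n - 2)*(n^5 - 35*n^3 - 30*n^2 + 304*n + 480) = (n - 4)*(n - 2)*(n^4 + 4*n^3 - 19*n^2 - 106*n - 120) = (n - 5)*(n - 4)*(n - 2)*(n^3 + 9*n^2 + 26*n + 24) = (n - 5)*(n - 4)*(n - 2)*(n + 2)*(n^2 + 7*n + 12) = (n - 5)*(n - 4)*(n - 2)*(n + 2)*(n + 3)*(n + 4)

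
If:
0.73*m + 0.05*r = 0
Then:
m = -0.0684931506849315*r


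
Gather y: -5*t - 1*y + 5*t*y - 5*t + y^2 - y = -10*t + y^2 + y*(5*t - 2)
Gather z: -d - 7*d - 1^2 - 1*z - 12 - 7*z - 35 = -8*d - 8*z - 48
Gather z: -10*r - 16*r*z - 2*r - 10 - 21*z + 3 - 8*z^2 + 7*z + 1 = -12*r - 8*z^2 + z*(-16*r - 14) - 6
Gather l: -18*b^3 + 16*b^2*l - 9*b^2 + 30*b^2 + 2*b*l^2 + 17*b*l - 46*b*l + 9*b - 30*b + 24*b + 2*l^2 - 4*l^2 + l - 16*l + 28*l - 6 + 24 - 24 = -18*b^3 + 21*b^2 + 3*b + l^2*(2*b - 2) + l*(16*b^2 - 29*b + 13) - 6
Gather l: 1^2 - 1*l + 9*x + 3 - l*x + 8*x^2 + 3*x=l*(-x - 1) + 8*x^2 + 12*x + 4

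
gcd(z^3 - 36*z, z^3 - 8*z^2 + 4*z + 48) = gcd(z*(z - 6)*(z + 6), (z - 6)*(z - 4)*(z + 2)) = z - 6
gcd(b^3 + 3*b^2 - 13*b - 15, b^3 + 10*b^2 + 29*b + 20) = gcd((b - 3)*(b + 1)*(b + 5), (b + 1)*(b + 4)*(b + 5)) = b^2 + 6*b + 5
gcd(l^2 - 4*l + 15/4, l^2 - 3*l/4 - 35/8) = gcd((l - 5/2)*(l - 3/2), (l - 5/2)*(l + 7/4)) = l - 5/2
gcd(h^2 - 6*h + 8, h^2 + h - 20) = h - 4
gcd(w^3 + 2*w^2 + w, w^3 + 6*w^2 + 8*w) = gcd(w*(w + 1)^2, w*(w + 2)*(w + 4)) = w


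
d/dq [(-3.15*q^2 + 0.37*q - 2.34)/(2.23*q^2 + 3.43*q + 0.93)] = (-11.6296*q^2 + 4.5774*q + 8.3703)/(4.9729*q^4 + 15.2978*q^3 + 15.9127*q^2 + 6.3798*q + 0.8649)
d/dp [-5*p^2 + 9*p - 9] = 9 - 10*p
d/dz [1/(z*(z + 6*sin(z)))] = -(6*z*cos(z) + 2*z + 6*sin(z))/(z^2*(z + 6*sin(z))^2)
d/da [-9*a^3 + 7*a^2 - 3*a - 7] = -27*a^2 + 14*a - 3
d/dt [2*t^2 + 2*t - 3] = 4*t + 2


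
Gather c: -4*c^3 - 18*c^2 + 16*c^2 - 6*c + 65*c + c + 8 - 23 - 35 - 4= -4*c^3 - 2*c^2 + 60*c - 54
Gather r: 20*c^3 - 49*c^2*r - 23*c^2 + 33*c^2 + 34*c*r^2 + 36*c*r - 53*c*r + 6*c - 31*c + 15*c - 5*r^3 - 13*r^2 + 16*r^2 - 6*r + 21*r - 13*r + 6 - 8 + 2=20*c^3 + 10*c^2 - 10*c - 5*r^3 + r^2*(34*c + 3) + r*(-49*c^2 - 17*c + 2)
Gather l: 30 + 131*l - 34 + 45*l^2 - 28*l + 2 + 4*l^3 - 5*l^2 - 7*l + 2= 4*l^3 + 40*l^2 + 96*l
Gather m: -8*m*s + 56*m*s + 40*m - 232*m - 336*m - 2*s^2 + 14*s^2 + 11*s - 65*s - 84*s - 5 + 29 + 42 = m*(48*s - 528) + 12*s^2 - 138*s + 66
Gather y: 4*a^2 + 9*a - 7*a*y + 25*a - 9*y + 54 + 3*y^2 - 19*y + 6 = 4*a^2 + 34*a + 3*y^2 + y*(-7*a - 28) + 60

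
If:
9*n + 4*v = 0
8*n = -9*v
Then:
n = 0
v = 0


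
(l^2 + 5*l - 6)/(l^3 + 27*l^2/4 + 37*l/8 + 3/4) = 8*(l - 1)/(8*l^2 + 6*l + 1)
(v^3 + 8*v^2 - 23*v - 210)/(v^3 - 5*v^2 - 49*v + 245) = (v + 6)/(v - 7)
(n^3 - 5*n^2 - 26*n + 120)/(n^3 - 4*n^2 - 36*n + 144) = (n + 5)/(n + 6)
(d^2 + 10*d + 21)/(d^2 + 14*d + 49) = (d + 3)/(d + 7)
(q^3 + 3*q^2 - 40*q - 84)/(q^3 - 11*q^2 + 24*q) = (q^3 + 3*q^2 - 40*q - 84)/(q*(q^2 - 11*q + 24))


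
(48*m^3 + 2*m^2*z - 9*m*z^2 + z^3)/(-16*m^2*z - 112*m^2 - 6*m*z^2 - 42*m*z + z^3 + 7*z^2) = (-3*m + z)/(z + 7)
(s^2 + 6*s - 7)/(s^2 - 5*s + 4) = (s + 7)/(s - 4)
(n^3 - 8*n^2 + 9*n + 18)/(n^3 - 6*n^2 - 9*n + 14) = (n^3 - 8*n^2 + 9*n + 18)/(n^3 - 6*n^2 - 9*n + 14)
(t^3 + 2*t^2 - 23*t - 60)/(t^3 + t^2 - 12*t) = (t^2 - 2*t - 15)/(t*(t - 3))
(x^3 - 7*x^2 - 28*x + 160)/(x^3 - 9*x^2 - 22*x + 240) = (x - 4)/(x - 6)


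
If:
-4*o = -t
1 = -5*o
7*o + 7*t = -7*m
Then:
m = 1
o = -1/5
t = -4/5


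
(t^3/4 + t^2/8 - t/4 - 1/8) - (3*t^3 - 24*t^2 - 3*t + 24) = -11*t^3/4 + 193*t^2/8 + 11*t/4 - 193/8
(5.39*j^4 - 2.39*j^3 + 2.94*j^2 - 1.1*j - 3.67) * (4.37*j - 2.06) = 23.5543*j^5 - 21.5477*j^4 + 17.7712*j^3 - 10.8634*j^2 - 13.7719*j + 7.5602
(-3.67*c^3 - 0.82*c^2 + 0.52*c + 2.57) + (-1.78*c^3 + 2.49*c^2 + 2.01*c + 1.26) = -5.45*c^3 + 1.67*c^2 + 2.53*c + 3.83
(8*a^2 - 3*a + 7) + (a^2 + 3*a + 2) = 9*a^2 + 9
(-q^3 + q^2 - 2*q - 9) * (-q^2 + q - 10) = q^5 - 2*q^4 + 13*q^3 - 3*q^2 + 11*q + 90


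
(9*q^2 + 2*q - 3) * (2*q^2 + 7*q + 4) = 18*q^4 + 67*q^3 + 44*q^2 - 13*q - 12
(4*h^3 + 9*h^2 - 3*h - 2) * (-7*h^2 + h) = -28*h^5 - 59*h^4 + 30*h^3 + 11*h^2 - 2*h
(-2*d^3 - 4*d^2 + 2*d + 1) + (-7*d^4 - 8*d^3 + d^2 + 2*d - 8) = -7*d^4 - 10*d^3 - 3*d^2 + 4*d - 7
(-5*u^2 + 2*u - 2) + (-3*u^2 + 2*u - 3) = -8*u^2 + 4*u - 5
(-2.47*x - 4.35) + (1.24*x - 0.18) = -1.23*x - 4.53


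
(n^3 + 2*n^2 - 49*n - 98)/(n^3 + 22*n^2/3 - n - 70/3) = 3*(n - 7)/(3*n - 5)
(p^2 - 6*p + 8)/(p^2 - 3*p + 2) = (p - 4)/(p - 1)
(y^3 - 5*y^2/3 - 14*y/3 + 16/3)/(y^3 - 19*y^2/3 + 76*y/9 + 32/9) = 3*(y^2 + y - 2)/(3*y^2 - 11*y - 4)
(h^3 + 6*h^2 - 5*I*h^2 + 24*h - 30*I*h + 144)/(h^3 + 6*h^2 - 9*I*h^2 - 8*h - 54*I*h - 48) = (h + 3*I)/(h - I)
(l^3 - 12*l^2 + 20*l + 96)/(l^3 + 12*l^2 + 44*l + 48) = (l^2 - 14*l + 48)/(l^2 + 10*l + 24)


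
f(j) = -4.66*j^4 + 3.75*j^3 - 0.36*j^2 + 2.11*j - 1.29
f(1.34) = -5.11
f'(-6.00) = 4437.67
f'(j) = -18.64*j^3 + 11.25*j^2 - 0.72*j + 2.11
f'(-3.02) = 620.30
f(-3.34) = -732.00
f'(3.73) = -811.38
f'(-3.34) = 824.54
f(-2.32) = -189.95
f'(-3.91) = 1291.15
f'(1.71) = -59.43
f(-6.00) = -6876.27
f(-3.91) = -1328.37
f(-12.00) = -103188.21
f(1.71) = -19.83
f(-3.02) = -501.86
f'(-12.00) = 33840.67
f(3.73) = -705.85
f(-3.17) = -601.62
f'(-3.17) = 711.22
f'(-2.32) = 297.09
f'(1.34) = -23.50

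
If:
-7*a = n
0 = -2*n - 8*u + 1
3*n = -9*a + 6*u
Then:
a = -1/30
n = 7/30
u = 1/15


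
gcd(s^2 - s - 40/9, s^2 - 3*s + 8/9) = s - 8/3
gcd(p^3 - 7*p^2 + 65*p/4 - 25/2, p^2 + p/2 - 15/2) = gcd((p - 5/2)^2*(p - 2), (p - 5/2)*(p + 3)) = p - 5/2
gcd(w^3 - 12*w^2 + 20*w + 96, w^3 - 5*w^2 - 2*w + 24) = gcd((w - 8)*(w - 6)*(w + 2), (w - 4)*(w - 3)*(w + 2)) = w + 2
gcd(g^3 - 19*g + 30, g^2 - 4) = g - 2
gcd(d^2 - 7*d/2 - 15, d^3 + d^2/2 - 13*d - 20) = d + 5/2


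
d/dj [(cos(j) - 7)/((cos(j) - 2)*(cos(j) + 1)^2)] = (-23*cos(j) + cos(2*j) + 24)*sin(j)/((cos(j) - 2)^2*(cos(j) + 1)^3)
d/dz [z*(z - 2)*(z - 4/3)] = 3*z^2 - 20*z/3 + 8/3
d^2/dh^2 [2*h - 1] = 0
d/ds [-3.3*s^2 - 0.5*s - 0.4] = -6.6*s - 0.5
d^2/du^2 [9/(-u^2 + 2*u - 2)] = 18*(u^2 - 2*u - 4*(u - 1)^2 + 2)/(u^2 - 2*u + 2)^3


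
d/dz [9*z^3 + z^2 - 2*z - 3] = 27*z^2 + 2*z - 2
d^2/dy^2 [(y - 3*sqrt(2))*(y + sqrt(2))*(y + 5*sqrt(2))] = 6*y + 6*sqrt(2)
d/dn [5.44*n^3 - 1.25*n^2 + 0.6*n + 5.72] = 16.32*n^2 - 2.5*n + 0.6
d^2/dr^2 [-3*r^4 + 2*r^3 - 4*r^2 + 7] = -36*r^2 + 12*r - 8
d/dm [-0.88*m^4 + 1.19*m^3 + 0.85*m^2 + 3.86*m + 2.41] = -3.52*m^3 + 3.57*m^2 + 1.7*m + 3.86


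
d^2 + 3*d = d*(d + 3)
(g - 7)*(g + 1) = g^2 - 6*g - 7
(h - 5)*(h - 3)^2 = h^3 - 11*h^2 + 39*h - 45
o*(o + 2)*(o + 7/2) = o^3 + 11*o^2/2 + 7*o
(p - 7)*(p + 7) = p^2 - 49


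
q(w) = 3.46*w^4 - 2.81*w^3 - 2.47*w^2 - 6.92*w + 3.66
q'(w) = 13.84*w^3 - 8.43*w^2 - 4.94*w - 6.92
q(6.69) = 5936.21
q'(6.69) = 3726.69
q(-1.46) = 32.96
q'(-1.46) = -60.75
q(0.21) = 2.08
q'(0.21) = -8.20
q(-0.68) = 8.85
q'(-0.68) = -11.81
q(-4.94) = 2376.88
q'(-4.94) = -1856.70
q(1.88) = 6.47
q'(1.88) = 45.96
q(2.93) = 146.50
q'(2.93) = 254.36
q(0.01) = 3.59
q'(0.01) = -6.97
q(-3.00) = 358.32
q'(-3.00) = -441.65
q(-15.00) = 184197.96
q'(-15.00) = -48539.57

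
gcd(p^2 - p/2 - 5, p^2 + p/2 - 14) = 1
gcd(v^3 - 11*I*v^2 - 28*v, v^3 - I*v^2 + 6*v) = v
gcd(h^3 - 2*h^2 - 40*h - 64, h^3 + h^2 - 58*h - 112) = h^2 - 6*h - 16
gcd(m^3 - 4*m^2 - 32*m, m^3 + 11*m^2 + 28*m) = m^2 + 4*m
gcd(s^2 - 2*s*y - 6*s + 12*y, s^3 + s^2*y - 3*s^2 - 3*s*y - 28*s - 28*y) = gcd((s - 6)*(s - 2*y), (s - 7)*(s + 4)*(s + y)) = 1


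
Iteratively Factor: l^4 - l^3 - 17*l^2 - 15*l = (l - 5)*(l^3 + 4*l^2 + 3*l) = (l - 5)*(l + 1)*(l^2 + 3*l) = (l - 5)*(l + 1)*(l + 3)*(l)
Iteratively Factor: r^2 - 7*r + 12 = (r - 4)*(r - 3)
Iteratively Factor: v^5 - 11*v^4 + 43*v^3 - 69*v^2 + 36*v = (v - 3)*(v^4 - 8*v^3 + 19*v^2 - 12*v) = (v - 3)^2*(v^3 - 5*v^2 + 4*v) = (v - 4)*(v - 3)^2*(v^2 - v) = v*(v - 4)*(v - 3)^2*(v - 1)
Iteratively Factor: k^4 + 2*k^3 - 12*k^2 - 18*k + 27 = (k + 3)*(k^3 - k^2 - 9*k + 9) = (k - 1)*(k + 3)*(k^2 - 9) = (k - 3)*(k - 1)*(k + 3)*(k + 3)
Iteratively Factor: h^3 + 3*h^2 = (h + 3)*(h^2) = h*(h + 3)*(h)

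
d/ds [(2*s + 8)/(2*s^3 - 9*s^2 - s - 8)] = 2*(2*s^3 - 9*s^2 - s + (s + 4)*(-6*s^2 + 18*s + 1) - 8)/(-2*s^3 + 9*s^2 + s + 8)^2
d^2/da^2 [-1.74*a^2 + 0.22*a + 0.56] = -3.48000000000000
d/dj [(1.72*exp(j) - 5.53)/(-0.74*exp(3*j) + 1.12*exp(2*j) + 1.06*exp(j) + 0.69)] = (2.5456*exp(3*j) - 14.203*exp(2*j) + 12.3872*exp(j) + 7.0486)*exp(j)/(0.5476*exp(6*j) - 1.6576*exp(5*j) - 0.3144*exp(4*j) + 1.3532*exp(3*j) + 2.6692*exp(2*j) + 1.4628*exp(j) + 0.4761)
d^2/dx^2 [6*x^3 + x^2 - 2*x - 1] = 36*x + 2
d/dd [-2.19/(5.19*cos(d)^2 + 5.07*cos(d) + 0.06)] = -(22.7322*cos(d) + 11.1033)*sin(d)/(5.19*cos(d)^2 + 5.07*cos(d) + 0.06)^2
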